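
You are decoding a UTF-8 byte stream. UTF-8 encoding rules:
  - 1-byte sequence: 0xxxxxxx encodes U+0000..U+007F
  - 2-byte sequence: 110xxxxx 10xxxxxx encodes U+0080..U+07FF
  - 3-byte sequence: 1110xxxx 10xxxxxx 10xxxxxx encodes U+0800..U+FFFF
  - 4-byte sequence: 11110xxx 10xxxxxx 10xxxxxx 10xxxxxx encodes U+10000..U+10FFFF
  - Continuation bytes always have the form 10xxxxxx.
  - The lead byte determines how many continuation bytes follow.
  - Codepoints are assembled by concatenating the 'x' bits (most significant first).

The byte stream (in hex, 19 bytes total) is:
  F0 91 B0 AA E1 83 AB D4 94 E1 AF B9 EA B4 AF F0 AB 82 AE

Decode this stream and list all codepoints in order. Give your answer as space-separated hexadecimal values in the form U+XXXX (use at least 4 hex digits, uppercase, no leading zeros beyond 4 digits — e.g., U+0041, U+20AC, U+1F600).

Byte[0]=F0: 4-byte lead, need 3 cont bytes. acc=0x0
Byte[1]=91: continuation. acc=(acc<<6)|0x11=0x11
Byte[2]=B0: continuation. acc=(acc<<6)|0x30=0x470
Byte[3]=AA: continuation. acc=(acc<<6)|0x2A=0x11C2A
Completed: cp=U+11C2A (starts at byte 0)
Byte[4]=E1: 3-byte lead, need 2 cont bytes. acc=0x1
Byte[5]=83: continuation. acc=(acc<<6)|0x03=0x43
Byte[6]=AB: continuation. acc=(acc<<6)|0x2B=0x10EB
Completed: cp=U+10EB (starts at byte 4)
Byte[7]=D4: 2-byte lead, need 1 cont bytes. acc=0x14
Byte[8]=94: continuation. acc=(acc<<6)|0x14=0x514
Completed: cp=U+0514 (starts at byte 7)
Byte[9]=E1: 3-byte lead, need 2 cont bytes. acc=0x1
Byte[10]=AF: continuation. acc=(acc<<6)|0x2F=0x6F
Byte[11]=B9: continuation. acc=(acc<<6)|0x39=0x1BF9
Completed: cp=U+1BF9 (starts at byte 9)
Byte[12]=EA: 3-byte lead, need 2 cont bytes. acc=0xA
Byte[13]=B4: continuation. acc=(acc<<6)|0x34=0x2B4
Byte[14]=AF: continuation. acc=(acc<<6)|0x2F=0xAD2F
Completed: cp=U+AD2F (starts at byte 12)
Byte[15]=F0: 4-byte lead, need 3 cont bytes. acc=0x0
Byte[16]=AB: continuation. acc=(acc<<6)|0x2B=0x2B
Byte[17]=82: continuation. acc=(acc<<6)|0x02=0xAC2
Byte[18]=AE: continuation. acc=(acc<<6)|0x2E=0x2B0AE
Completed: cp=U+2B0AE (starts at byte 15)

Answer: U+11C2A U+10EB U+0514 U+1BF9 U+AD2F U+2B0AE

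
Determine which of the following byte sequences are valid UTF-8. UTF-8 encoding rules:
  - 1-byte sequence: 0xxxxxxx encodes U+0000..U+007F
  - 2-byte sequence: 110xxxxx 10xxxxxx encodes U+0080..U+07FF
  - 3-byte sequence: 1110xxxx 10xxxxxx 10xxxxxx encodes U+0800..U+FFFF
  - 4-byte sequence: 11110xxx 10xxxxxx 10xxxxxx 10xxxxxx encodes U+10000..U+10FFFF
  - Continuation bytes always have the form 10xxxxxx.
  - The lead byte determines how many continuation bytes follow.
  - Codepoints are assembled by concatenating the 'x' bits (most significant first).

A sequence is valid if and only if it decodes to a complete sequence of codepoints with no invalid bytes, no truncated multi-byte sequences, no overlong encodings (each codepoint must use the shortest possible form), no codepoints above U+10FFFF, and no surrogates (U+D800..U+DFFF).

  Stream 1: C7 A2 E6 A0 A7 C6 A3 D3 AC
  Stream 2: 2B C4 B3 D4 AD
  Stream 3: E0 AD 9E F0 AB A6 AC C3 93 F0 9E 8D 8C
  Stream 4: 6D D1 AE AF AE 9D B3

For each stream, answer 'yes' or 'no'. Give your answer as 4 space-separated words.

Stream 1: decodes cleanly. VALID
Stream 2: decodes cleanly. VALID
Stream 3: decodes cleanly. VALID
Stream 4: error at byte offset 3. INVALID

Answer: yes yes yes no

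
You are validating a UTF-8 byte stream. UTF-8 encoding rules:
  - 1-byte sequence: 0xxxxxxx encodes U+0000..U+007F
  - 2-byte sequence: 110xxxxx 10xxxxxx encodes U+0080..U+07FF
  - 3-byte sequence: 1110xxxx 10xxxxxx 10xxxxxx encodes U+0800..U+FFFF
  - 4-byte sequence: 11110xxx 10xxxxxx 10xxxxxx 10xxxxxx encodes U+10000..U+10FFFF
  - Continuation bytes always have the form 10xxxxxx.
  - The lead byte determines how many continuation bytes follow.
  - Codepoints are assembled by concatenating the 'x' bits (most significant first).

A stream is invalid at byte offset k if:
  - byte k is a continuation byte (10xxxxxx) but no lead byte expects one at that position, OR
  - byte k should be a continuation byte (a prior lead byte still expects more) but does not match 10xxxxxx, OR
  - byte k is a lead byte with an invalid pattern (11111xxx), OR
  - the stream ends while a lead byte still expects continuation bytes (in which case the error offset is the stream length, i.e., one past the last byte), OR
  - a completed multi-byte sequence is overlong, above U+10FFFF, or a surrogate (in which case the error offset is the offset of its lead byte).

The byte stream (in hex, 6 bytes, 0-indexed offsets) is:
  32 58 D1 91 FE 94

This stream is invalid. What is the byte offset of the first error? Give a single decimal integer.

Byte[0]=32: 1-byte ASCII. cp=U+0032
Byte[1]=58: 1-byte ASCII. cp=U+0058
Byte[2]=D1: 2-byte lead, need 1 cont bytes. acc=0x11
Byte[3]=91: continuation. acc=(acc<<6)|0x11=0x451
Completed: cp=U+0451 (starts at byte 2)
Byte[4]=FE: INVALID lead byte (not 0xxx/110x/1110/11110)

Answer: 4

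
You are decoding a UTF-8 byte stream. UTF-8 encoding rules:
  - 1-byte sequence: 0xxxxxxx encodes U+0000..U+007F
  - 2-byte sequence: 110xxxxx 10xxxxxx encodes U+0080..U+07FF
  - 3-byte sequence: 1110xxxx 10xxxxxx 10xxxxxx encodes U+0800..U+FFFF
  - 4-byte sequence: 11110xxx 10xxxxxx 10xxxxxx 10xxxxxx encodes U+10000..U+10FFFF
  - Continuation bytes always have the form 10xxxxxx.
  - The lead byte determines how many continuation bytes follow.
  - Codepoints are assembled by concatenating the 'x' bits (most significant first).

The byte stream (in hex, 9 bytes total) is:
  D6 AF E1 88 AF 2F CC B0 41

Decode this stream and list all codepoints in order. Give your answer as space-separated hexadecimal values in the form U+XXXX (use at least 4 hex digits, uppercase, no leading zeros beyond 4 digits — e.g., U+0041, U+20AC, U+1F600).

Byte[0]=D6: 2-byte lead, need 1 cont bytes. acc=0x16
Byte[1]=AF: continuation. acc=(acc<<6)|0x2F=0x5AF
Completed: cp=U+05AF (starts at byte 0)
Byte[2]=E1: 3-byte lead, need 2 cont bytes. acc=0x1
Byte[3]=88: continuation. acc=(acc<<6)|0x08=0x48
Byte[4]=AF: continuation. acc=(acc<<6)|0x2F=0x122F
Completed: cp=U+122F (starts at byte 2)
Byte[5]=2F: 1-byte ASCII. cp=U+002F
Byte[6]=CC: 2-byte lead, need 1 cont bytes. acc=0xC
Byte[7]=B0: continuation. acc=(acc<<6)|0x30=0x330
Completed: cp=U+0330 (starts at byte 6)
Byte[8]=41: 1-byte ASCII. cp=U+0041

Answer: U+05AF U+122F U+002F U+0330 U+0041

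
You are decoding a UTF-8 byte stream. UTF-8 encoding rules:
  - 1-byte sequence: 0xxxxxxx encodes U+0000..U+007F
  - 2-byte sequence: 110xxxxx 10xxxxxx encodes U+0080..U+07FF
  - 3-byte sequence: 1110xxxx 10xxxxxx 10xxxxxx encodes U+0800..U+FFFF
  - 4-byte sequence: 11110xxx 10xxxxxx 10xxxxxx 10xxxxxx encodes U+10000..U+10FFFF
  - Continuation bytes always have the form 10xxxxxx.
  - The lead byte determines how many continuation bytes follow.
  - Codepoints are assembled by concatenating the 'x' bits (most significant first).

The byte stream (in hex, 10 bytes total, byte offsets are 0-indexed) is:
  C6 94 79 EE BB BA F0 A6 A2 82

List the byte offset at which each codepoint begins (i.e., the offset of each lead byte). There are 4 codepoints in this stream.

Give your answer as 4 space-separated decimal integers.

Answer: 0 2 3 6

Derivation:
Byte[0]=C6: 2-byte lead, need 1 cont bytes. acc=0x6
Byte[1]=94: continuation. acc=(acc<<6)|0x14=0x194
Completed: cp=U+0194 (starts at byte 0)
Byte[2]=79: 1-byte ASCII. cp=U+0079
Byte[3]=EE: 3-byte lead, need 2 cont bytes. acc=0xE
Byte[4]=BB: continuation. acc=(acc<<6)|0x3B=0x3BB
Byte[5]=BA: continuation. acc=(acc<<6)|0x3A=0xEEFA
Completed: cp=U+EEFA (starts at byte 3)
Byte[6]=F0: 4-byte lead, need 3 cont bytes. acc=0x0
Byte[7]=A6: continuation. acc=(acc<<6)|0x26=0x26
Byte[8]=A2: continuation. acc=(acc<<6)|0x22=0x9A2
Byte[9]=82: continuation. acc=(acc<<6)|0x02=0x26882
Completed: cp=U+26882 (starts at byte 6)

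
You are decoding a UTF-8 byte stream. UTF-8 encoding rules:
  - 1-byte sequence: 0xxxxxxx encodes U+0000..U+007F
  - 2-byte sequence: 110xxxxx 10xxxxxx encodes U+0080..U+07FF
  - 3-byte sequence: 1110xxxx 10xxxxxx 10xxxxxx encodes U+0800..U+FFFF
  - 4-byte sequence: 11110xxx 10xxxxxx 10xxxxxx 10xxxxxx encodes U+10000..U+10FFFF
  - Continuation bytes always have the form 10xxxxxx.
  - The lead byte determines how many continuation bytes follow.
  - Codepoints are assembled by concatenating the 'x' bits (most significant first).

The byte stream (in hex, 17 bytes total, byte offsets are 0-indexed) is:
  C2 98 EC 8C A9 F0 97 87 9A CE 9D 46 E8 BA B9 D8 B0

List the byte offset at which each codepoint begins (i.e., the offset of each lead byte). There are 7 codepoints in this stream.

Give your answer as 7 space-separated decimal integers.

Byte[0]=C2: 2-byte lead, need 1 cont bytes. acc=0x2
Byte[1]=98: continuation. acc=(acc<<6)|0x18=0x98
Completed: cp=U+0098 (starts at byte 0)
Byte[2]=EC: 3-byte lead, need 2 cont bytes. acc=0xC
Byte[3]=8C: continuation. acc=(acc<<6)|0x0C=0x30C
Byte[4]=A9: continuation. acc=(acc<<6)|0x29=0xC329
Completed: cp=U+C329 (starts at byte 2)
Byte[5]=F0: 4-byte lead, need 3 cont bytes. acc=0x0
Byte[6]=97: continuation. acc=(acc<<6)|0x17=0x17
Byte[7]=87: continuation. acc=(acc<<6)|0x07=0x5C7
Byte[8]=9A: continuation. acc=(acc<<6)|0x1A=0x171DA
Completed: cp=U+171DA (starts at byte 5)
Byte[9]=CE: 2-byte lead, need 1 cont bytes. acc=0xE
Byte[10]=9D: continuation. acc=(acc<<6)|0x1D=0x39D
Completed: cp=U+039D (starts at byte 9)
Byte[11]=46: 1-byte ASCII. cp=U+0046
Byte[12]=E8: 3-byte lead, need 2 cont bytes. acc=0x8
Byte[13]=BA: continuation. acc=(acc<<6)|0x3A=0x23A
Byte[14]=B9: continuation. acc=(acc<<6)|0x39=0x8EB9
Completed: cp=U+8EB9 (starts at byte 12)
Byte[15]=D8: 2-byte lead, need 1 cont bytes. acc=0x18
Byte[16]=B0: continuation. acc=(acc<<6)|0x30=0x630
Completed: cp=U+0630 (starts at byte 15)

Answer: 0 2 5 9 11 12 15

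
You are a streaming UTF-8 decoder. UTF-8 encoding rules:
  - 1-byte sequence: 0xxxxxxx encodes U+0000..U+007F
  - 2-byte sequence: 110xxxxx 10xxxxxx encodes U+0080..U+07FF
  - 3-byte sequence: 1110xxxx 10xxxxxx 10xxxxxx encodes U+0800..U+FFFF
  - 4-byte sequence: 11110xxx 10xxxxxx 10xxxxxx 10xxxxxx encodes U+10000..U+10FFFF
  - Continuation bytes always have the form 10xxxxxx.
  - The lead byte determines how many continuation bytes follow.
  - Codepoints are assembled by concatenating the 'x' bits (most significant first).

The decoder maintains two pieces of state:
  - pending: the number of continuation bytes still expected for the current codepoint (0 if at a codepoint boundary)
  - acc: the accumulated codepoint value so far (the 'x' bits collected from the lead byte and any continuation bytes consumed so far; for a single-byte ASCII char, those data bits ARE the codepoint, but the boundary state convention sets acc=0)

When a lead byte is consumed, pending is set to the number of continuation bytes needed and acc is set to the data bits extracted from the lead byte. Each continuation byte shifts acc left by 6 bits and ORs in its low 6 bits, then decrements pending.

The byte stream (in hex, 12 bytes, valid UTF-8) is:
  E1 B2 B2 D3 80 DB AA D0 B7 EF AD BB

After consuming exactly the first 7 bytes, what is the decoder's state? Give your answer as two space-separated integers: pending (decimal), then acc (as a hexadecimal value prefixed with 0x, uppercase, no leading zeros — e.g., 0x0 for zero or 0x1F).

Answer: 0 0x6EA

Derivation:
Byte[0]=E1: 3-byte lead. pending=2, acc=0x1
Byte[1]=B2: continuation. acc=(acc<<6)|0x32=0x72, pending=1
Byte[2]=B2: continuation. acc=(acc<<6)|0x32=0x1CB2, pending=0
Byte[3]=D3: 2-byte lead. pending=1, acc=0x13
Byte[4]=80: continuation. acc=(acc<<6)|0x00=0x4C0, pending=0
Byte[5]=DB: 2-byte lead. pending=1, acc=0x1B
Byte[6]=AA: continuation. acc=(acc<<6)|0x2A=0x6EA, pending=0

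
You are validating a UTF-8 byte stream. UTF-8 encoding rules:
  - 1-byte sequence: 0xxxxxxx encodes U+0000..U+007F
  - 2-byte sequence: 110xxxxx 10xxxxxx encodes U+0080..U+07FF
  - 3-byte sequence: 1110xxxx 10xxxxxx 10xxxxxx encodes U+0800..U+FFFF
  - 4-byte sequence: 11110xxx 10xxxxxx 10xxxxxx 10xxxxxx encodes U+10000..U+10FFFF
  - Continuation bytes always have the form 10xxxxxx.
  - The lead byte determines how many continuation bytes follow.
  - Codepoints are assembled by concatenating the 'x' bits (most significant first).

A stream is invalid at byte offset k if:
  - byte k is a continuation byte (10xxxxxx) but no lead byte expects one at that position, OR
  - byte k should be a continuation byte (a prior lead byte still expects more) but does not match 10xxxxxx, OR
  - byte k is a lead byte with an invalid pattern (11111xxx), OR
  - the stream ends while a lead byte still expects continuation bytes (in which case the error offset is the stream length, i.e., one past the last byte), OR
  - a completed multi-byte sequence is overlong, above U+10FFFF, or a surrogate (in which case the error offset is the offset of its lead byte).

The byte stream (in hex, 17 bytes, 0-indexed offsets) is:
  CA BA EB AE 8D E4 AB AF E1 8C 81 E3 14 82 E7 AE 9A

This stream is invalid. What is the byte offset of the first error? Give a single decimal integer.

Byte[0]=CA: 2-byte lead, need 1 cont bytes. acc=0xA
Byte[1]=BA: continuation. acc=(acc<<6)|0x3A=0x2BA
Completed: cp=U+02BA (starts at byte 0)
Byte[2]=EB: 3-byte lead, need 2 cont bytes. acc=0xB
Byte[3]=AE: continuation. acc=(acc<<6)|0x2E=0x2EE
Byte[4]=8D: continuation. acc=(acc<<6)|0x0D=0xBB8D
Completed: cp=U+BB8D (starts at byte 2)
Byte[5]=E4: 3-byte lead, need 2 cont bytes. acc=0x4
Byte[6]=AB: continuation. acc=(acc<<6)|0x2B=0x12B
Byte[7]=AF: continuation. acc=(acc<<6)|0x2F=0x4AEF
Completed: cp=U+4AEF (starts at byte 5)
Byte[8]=E1: 3-byte lead, need 2 cont bytes. acc=0x1
Byte[9]=8C: continuation. acc=(acc<<6)|0x0C=0x4C
Byte[10]=81: continuation. acc=(acc<<6)|0x01=0x1301
Completed: cp=U+1301 (starts at byte 8)
Byte[11]=E3: 3-byte lead, need 2 cont bytes. acc=0x3
Byte[12]=14: expected 10xxxxxx continuation. INVALID

Answer: 12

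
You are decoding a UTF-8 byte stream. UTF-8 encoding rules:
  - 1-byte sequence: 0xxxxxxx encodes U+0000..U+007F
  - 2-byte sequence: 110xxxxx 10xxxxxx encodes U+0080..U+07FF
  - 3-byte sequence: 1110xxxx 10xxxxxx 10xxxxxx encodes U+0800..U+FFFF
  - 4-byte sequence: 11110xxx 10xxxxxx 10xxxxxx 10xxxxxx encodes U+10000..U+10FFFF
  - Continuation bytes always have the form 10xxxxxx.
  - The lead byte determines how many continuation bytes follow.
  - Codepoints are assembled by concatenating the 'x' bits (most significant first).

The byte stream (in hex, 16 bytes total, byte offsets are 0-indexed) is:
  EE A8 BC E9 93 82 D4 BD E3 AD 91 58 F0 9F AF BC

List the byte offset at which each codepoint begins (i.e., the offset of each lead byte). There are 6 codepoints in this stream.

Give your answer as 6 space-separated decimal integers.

Byte[0]=EE: 3-byte lead, need 2 cont bytes. acc=0xE
Byte[1]=A8: continuation. acc=(acc<<6)|0x28=0x3A8
Byte[2]=BC: continuation. acc=(acc<<6)|0x3C=0xEA3C
Completed: cp=U+EA3C (starts at byte 0)
Byte[3]=E9: 3-byte lead, need 2 cont bytes. acc=0x9
Byte[4]=93: continuation. acc=(acc<<6)|0x13=0x253
Byte[5]=82: continuation. acc=(acc<<6)|0x02=0x94C2
Completed: cp=U+94C2 (starts at byte 3)
Byte[6]=D4: 2-byte lead, need 1 cont bytes. acc=0x14
Byte[7]=BD: continuation. acc=(acc<<6)|0x3D=0x53D
Completed: cp=U+053D (starts at byte 6)
Byte[8]=E3: 3-byte lead, need 2 cont bytes. acc=0x3
Byte[9]=AD: continuation. acc=(acc<<6)|0x2D=0xED
Byte[10]=91: continuation. acc=(acc<<6)|0x11=0x3B51
Completed: cp=U+3B51 (starts at byte 8)
Byte[11]=58: 1-byte ASCII. cp=U+0058
Byte[12]=F0: 4-byte lead, need 3 cont bytes. acc=0x0
Byte[13]=9F: continuation. acc=(acc<<6)|0x1F=0x1F
Byte[14]=AF: continuation. acc=(acc<<6)|0x2F=0x7EF
Byte[15]=BC: continuation. acc=(acc<<6)|0x3C=0x1FBFC
Completed: cp=U+1FBFC (starts at byte 12)

Answer: 0 3 6 8 11 12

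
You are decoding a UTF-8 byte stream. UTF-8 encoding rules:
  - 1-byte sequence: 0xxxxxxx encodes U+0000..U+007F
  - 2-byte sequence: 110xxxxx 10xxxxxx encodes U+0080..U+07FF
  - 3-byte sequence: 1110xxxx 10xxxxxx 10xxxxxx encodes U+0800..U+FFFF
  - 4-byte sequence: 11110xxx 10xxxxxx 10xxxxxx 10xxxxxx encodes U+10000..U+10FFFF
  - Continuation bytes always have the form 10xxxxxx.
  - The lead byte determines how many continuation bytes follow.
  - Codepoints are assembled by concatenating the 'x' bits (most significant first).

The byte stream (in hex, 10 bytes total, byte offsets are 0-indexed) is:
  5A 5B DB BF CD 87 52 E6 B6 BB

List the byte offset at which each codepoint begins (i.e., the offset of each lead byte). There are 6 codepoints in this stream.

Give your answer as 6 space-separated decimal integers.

Answer: 0 1 2 4 6 7

Derivation:
Byte[0]=5A: 1-byte ASCII. cp=U+005A
Byte[1]=5B: 1-byte ASCII. cp=U+005B
Byte[2]=DB: 2-byte lead, need 1 cont bytes. acc=0x1B
Byte[3]=BF: continuation. acc=(acc<<6)|0x3F=0x6FF
Completed: cp=U+06FF (starts at byte 2)
Byte[4]=CD: 2-byte lead, need 1 cont bytes. acc=0xD
Byte[5]=87: continuation. acc=(acc<<6)|0x07=0x347
Completed: cp=U+0347 (starts at byte 4)
Byte[6]=52: 1-byte ASCII. cp=U+0052
Byte[7]=E6: 3-byte lead, need 2 cont bytes. acc=0x6
Byte[8]=B6: continuation. acc=(acc<<6)|0x36=0x1B6
Byte[9]=BB: continuation. acc=(acc<<6)|0x3B=0x6DBB
Completed: cp=U+6DBB (starts at byte 7)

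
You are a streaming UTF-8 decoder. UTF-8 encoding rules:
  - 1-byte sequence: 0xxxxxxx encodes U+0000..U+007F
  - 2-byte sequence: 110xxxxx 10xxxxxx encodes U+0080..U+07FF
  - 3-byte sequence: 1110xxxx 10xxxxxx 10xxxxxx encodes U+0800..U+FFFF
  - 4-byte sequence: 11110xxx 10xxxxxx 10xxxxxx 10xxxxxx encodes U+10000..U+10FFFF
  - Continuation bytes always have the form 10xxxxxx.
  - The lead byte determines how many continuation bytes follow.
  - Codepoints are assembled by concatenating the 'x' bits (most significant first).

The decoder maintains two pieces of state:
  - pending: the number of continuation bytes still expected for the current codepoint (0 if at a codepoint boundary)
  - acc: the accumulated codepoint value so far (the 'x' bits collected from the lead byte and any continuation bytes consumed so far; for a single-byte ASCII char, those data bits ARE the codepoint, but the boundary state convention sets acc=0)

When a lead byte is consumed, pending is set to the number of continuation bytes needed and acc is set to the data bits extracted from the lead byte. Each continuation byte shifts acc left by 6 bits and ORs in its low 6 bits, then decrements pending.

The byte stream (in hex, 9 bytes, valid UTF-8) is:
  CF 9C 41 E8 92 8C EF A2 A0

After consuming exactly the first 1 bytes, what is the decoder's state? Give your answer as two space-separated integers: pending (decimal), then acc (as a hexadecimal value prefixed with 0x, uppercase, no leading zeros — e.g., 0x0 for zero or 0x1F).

Byte[0]=CF: 2-byte lead. pending=1, acc=0xF

Answer: 1 0xF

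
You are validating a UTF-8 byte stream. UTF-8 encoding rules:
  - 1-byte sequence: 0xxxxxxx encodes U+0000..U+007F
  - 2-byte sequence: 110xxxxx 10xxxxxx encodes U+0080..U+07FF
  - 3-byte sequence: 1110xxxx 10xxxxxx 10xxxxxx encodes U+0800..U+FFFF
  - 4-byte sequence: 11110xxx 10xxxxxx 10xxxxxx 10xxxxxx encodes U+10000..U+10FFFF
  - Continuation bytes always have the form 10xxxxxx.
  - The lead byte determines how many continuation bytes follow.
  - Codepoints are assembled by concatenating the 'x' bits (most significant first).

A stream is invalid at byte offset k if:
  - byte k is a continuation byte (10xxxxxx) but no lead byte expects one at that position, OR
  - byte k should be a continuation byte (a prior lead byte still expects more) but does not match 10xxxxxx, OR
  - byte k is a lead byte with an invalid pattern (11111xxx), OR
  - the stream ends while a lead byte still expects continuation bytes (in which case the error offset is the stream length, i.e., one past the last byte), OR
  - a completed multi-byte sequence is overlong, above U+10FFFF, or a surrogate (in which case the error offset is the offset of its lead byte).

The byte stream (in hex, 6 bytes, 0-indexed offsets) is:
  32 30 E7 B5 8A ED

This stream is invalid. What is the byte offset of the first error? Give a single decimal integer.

Answer: 6

Derivation:
Byte[0]=32: 1-byte ASCII. cp=U+0032
Byte[1]=30: 1-byte ASCII. cp=U+0030
Byte[2]=E7: 3-byte lead, need 2 cont bytes. acc=0x7
Byte[3]=B5: continuation. acc=(acc<<6)|0x35=0x1F5
Byte[4]=8A: continuation. acc=(acc<<6)|0x0A=0x7D4A
Completed: cp=U+7D4A (starts at byte 2)
Byte[5]=ED: 3-byte lead, need 2 cont bytes. acc=0xD
Byte[6]: stream ended, expected continuation. INVALID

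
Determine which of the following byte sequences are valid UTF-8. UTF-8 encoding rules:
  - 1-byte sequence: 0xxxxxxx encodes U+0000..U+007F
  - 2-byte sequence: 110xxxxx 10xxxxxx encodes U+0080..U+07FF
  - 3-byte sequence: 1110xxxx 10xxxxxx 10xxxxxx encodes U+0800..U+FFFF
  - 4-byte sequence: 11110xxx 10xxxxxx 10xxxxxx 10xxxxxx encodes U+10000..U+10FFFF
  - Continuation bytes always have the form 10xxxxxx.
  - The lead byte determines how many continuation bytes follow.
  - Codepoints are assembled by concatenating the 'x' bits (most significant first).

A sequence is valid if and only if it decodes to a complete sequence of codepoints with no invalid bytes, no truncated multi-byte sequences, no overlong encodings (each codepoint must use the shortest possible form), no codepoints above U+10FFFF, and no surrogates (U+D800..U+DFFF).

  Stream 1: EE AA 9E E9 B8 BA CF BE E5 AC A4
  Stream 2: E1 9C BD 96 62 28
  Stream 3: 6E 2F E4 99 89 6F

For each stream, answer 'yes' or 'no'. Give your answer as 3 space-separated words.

Answer: yes no yes

Derivation:
Stream 1: decodes cleanly. VALID
Stream 2: error at byte offset 3. INVALID
Stream 3: decodes cleanly. VALID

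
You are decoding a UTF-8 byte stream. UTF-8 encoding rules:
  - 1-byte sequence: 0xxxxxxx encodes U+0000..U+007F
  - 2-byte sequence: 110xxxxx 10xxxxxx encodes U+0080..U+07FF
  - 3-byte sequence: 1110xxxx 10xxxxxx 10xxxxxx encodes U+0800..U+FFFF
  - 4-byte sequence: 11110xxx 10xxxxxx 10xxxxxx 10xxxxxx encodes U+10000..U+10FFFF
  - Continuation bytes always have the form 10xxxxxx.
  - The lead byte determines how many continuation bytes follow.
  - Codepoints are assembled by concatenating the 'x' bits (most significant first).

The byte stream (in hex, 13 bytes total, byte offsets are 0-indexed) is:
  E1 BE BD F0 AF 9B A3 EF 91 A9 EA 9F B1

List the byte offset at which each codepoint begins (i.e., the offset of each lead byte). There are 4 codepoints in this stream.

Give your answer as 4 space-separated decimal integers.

Byte[0]=E1: 3-byte lead, need 2 cont bytes. acc=0x1
Byte[1]=BE: continuation. acc=(acc<<6)|0x3E=0x7E
Byte[2]=BD: continuation. acc=(acc<<6)|0x3D=0x1FBD
Completed: cp=U+1FBD (starts at byte 0)
Byte[3]=F0: 4-byte lead, need 3 cont bytes. acc=0x0
Byte[4]=AF: continuation. acc=(acc<<6)|0x2F=0x2F
Byte[5]=9B: continuation. acc=(acc<<6)|0x1B=0xBDB
Byte[6]=A3: continuation. acc=(acc<<6)|0x23=0x2F6E3
Completed: cp=U+2F6E3 (starts at byte 3)
Byte[7]=EF: 3-byte lead, need 2 cont bytes. acc=0xF
Byte[8]=91: continuation. acc=(acc<<6)|0x11=0x3D1
Byte[9]=A9: continuation. acc=(acc<<6)|0x29=0xF469
Completed: cp=U+F469 (starts at byte 7)
Byte[10]=EA: 3-byte lead, need 2 cont bytes. acc=0xA
Byte[11]=9F: continuation. acc=(acc<<6)|0x1F=0x29F
Byte[12]=B1: continuation. acc=(acc<<6)|0x31=0xA7F1
Completed: cp=U+A7F1 (starts at byte 10)

Answer: 0 3 7 10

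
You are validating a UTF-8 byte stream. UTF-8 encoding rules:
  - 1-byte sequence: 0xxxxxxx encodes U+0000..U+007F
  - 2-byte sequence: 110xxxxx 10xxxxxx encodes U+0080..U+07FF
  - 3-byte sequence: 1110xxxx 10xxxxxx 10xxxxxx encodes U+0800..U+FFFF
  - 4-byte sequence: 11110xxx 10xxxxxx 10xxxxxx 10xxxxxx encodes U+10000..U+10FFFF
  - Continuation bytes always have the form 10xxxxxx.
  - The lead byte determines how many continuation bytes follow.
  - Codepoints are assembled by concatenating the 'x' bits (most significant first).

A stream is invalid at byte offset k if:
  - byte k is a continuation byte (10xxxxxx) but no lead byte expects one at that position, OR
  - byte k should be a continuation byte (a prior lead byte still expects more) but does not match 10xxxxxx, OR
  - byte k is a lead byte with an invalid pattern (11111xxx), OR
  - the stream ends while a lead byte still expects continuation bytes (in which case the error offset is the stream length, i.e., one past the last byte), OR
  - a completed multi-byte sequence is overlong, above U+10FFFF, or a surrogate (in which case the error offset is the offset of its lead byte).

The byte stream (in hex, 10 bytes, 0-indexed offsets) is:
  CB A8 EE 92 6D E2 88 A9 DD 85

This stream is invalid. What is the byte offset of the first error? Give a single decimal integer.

Answer: 4

Derivation:
Byte[0]=CB: 2-byte lead, need 1 cont bytes. acc=0xB
Byte[1]=A8: continuation. acc=(acc<<6)|0x28=0x2E8
Completed: cp=U+02E8 (starts at byte 0)
Byte[2]=EE: 3-byte lead, need 2 cont bytes. acc=0xE
Byte[3]=92: continuation. acc=(acc<<6)|0x12=0x392
Byte[4]=6D: expected 10xxxxxx continuation. INVALID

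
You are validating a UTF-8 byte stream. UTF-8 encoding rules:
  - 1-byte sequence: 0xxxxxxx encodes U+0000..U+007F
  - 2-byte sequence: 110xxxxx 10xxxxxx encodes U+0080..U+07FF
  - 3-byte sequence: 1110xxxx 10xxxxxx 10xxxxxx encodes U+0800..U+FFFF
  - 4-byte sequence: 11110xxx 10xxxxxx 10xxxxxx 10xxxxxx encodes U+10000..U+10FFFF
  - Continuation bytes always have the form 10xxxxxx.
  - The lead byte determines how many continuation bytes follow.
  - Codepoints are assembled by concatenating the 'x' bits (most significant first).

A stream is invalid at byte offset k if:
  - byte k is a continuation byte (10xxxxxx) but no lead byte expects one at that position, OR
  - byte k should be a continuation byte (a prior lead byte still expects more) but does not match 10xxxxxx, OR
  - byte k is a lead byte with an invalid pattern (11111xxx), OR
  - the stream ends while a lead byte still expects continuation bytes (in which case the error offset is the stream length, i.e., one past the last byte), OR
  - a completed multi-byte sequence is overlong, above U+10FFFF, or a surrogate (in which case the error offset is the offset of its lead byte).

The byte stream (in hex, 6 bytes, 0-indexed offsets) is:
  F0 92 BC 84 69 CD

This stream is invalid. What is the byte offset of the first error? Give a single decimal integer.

Answer: 6

Derivation:
Byte[0]=F0: 4-byte lead, need 3 cont bytes. acc=0x0
Byte[1]=92: continuation. acc=(acc<<6)|0x12=0x12
Byte[2]=BC: continuation. acc=(acc<<6)|0x3C=0x4BC
Byte[3]=84: continuation. acc=(acc<<6)|0x04=0x12F04
Completed: cp=U+12F04 (starts at byte 0)
Byte[4]=69: 1-byte ASCII. cp=U+0069
Byte[5]=CD: 2-byte lead, need 1 cont bytes. acc=0xD
Byte[6]: stream ended, expected continuation. INVALID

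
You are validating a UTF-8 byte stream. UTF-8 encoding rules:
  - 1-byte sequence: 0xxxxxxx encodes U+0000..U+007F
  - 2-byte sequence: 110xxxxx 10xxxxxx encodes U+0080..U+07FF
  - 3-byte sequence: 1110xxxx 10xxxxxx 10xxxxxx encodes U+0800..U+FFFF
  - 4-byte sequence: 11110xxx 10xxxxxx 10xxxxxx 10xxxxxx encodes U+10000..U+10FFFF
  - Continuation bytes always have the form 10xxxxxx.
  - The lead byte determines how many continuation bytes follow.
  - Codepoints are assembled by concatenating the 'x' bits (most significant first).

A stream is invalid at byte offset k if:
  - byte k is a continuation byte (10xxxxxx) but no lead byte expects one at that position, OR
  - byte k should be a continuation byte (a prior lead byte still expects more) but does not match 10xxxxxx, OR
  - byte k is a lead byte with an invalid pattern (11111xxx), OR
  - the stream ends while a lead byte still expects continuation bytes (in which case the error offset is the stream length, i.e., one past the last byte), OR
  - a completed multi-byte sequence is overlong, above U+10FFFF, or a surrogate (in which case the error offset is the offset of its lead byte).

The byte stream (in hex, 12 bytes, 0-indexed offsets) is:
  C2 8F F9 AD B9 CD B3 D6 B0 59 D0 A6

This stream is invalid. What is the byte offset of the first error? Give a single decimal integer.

Answer: 2

Derivation:
Byte[0]=C2: 2-byte lead, need 1 cont bytes. acc=0x2
Byte[1]=8F: continuation. acc=(acc<<6)|0x0F=0x8F
Completed: cp=U+008F (starts at byte 0)
Byte[2]=F9: INVALID lead byte (not 0xxx/110x/1110/11110)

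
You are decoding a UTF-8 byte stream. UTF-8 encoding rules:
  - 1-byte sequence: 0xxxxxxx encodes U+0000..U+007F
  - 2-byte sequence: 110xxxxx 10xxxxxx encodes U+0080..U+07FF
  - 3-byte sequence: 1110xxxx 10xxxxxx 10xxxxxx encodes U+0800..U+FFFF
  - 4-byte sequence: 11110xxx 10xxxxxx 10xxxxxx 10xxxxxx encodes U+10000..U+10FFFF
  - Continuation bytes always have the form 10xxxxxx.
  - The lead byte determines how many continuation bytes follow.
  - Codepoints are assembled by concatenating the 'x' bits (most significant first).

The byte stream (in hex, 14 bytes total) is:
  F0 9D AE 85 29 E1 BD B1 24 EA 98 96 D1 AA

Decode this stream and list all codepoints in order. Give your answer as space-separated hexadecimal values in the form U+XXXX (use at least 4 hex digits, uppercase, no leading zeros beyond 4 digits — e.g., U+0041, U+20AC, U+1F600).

Answer: U+1DB85 U+0029 U+1F71 U+0024 U+A616 U+046A

Derivation:
Byte[0]=F0: 4-byte lead, need 3 cont bytes. acc=0x0
Byte[1]=9D: continuation. acc=(acc<<6)|0x1D=0x1D
Byte[2]=AE: continuation. acc=(acc<<6)|0x2E=0x76E
Byte[3]=85: continuation. acc=(acc<<6)|0x05=0x1DB85
Completed: cp=U+1DB85 (starts at byte 0)
Byte[4]=29: 1-byte ASCII. cp=U+0029
Byte[5]=E1: 3-byte lead, need 2 cont bytes. acc=0x1
Byte[6]=BD: continuation. acc=(acc<<6)|0x3D=0x7D
Byte[7]=B1: continuation. acc=(acc<<6)|0x31=0x1F71
Completed: cp=U+1F71 (starts at byte 5)
Byte[8]=24: 1-byte ASCII. cp=U+0024
Byte[9]=EA: 3-byte lead, need 2 cont bytes. acc=0xA
Byte[10]=98: continuation. acc=(acc<<6)|0x18=0x298
Byte[11]=96: continuation. acc=(acc<<6)|0x16=0xA616
Completed: cp=U+A616 (starts at byte 9)
Byte[12]=D1: 2-byte lead, need 1 cont bytes. acc=0x11
Byte[13]=AA: continuation. acc=(acc<<6)|0x2A=0x46A
Completed: cp=U+046A (starts at byte 12)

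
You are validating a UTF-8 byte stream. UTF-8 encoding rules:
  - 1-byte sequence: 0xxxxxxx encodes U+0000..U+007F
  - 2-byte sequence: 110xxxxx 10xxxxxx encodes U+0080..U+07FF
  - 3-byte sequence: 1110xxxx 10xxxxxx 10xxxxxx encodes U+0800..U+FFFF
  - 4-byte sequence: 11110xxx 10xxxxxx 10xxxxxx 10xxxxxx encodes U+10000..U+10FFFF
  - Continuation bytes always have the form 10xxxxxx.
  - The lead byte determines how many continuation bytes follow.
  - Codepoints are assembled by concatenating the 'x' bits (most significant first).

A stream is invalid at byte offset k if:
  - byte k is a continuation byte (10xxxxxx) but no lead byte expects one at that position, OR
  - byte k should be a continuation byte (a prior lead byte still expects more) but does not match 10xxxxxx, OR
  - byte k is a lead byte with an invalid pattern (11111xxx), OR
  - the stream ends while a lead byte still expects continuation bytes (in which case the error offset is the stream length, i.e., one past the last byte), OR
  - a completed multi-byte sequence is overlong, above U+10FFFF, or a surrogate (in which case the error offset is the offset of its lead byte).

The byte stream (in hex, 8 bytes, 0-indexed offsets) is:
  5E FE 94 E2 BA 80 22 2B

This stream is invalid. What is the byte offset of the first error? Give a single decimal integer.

Answer: 1

Derivation:
Byte[0]=5E: 1-byte ASCII. cp=U+005E
Byte[1]=FE: INVALID lead byte (not 0xxx/110x/1110/11110)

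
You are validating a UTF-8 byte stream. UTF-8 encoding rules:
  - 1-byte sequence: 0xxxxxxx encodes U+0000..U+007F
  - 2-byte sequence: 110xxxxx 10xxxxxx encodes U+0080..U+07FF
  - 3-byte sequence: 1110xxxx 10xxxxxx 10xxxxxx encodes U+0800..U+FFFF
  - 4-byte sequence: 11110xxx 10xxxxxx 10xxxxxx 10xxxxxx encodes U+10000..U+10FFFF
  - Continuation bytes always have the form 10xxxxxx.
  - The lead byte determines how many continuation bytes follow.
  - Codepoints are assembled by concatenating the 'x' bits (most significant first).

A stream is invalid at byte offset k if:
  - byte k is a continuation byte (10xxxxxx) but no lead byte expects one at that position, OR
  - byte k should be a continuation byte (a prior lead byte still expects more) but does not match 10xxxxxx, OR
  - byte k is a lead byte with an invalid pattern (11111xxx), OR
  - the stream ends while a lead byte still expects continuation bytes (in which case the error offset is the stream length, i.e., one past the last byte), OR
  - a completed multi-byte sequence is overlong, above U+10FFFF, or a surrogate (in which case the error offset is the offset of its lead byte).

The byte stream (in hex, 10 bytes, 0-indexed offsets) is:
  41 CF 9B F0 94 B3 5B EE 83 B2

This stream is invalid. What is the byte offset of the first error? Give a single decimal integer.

Answer: 6

Derivation:
Byte[0]=41: 1-byte ASCII. cp=U+0041
Byte[1]=CF: 2-byte lead, need 1 cont bytes. acc=0xF
Byte[2]=9B: continuation. acc=(acc<<6)|0x1B=0x3DB
Completed: cp=U+03DB (starts at byte 1)
Byte[3]=F0: 4-byte lead, need 3 cont bytes. acc=0x0
Byte[4]=94: continuation. acc=(acc<<6)|0x14=0x14
Byte[5]=B3: continuation. acc=(acc<<6)|0x33=0x533
Byte[6]=5B: expected 10xxxxxx continuation. INVALID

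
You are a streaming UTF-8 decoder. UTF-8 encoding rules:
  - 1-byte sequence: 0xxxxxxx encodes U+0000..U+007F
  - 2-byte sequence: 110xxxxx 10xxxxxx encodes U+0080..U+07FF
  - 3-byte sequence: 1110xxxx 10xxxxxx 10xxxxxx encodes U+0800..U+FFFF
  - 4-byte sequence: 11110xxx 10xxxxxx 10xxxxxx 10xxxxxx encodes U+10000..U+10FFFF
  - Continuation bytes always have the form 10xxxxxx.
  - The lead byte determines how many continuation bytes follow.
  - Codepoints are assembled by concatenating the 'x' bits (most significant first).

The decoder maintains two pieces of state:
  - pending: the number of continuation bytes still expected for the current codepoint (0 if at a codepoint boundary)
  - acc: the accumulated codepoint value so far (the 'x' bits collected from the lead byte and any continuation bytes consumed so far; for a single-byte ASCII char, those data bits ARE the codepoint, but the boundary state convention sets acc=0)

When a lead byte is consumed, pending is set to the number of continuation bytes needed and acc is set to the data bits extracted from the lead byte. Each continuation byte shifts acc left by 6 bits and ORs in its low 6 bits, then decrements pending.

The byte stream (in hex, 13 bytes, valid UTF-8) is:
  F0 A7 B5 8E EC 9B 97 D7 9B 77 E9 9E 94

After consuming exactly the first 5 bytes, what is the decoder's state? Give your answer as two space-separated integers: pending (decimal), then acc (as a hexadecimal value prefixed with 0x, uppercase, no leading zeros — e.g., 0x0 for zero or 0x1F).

Answer: 2 0xC

Derivation:
Byte[0]=F0: 4-byte lead. pending=3, acc=0x0
Byte[1]=A7: continuation. acc=(acc<<6)|0x27=0x27, pending=2
Byte[2]=B5: continuation. acc=(acc<<6)|0x35=0x9F5, pending=1
Byte[3]=8E: continuation. acc=(acc<<6)|0x0E=0x27D4E, pending=0
Byte[4]=EC: 3-byte lead. pending=2, acc=0xC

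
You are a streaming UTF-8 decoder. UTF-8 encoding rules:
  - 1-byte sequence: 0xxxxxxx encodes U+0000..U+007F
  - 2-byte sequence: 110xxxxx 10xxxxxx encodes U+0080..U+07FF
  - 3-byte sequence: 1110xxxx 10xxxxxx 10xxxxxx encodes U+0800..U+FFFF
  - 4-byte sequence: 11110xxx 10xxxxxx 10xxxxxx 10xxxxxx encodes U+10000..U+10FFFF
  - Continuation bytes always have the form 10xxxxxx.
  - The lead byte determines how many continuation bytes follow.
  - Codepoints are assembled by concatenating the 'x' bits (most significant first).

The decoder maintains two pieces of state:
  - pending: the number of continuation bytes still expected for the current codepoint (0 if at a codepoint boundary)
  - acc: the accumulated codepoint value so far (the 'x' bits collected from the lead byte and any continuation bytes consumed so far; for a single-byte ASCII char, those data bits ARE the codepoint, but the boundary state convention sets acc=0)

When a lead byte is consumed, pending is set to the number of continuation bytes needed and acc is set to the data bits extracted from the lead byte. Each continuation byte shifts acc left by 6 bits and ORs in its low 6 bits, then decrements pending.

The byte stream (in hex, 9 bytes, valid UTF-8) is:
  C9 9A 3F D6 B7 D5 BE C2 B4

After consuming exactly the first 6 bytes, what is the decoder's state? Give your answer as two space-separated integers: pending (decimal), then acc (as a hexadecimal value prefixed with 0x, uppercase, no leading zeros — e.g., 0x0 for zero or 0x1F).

Byte[0]=C9: 2-byte lead. pending=1, acc=0x9
Byte[1]=9A: continuation. acc=(acc<<6)|0x1A=0x25A, pending=0
Byte[2]=3F: 1-byte. pending=0, acc=0x0
Byte[3]=D6: 2-byte lead. pending=1, acc=0x16
Byte[4]=B7: continuation. acc=(acc<<6)|0x37=0x5B7, pending=0
Byte[5]=D5: 2-byte lead. pending=1, acc=0x15

Answer: 1 0x15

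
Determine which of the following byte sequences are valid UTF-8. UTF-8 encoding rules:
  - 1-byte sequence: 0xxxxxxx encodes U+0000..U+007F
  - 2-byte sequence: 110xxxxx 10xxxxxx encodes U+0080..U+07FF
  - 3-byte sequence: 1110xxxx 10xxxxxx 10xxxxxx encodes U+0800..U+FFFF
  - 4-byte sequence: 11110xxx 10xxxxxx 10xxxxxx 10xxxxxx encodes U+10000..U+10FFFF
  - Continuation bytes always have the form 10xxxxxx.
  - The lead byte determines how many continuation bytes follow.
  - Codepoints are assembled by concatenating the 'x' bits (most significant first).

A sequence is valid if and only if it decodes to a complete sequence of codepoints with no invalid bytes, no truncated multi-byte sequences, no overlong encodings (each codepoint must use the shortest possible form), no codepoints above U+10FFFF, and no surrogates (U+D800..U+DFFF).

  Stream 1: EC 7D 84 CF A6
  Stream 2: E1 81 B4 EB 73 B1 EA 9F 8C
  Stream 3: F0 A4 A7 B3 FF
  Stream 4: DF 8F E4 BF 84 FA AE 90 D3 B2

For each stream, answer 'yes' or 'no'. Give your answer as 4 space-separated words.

Stream 1: error at byte offset 1. INVALID
Stream 2: error at byte offset 4. INVALID
Stream 3: error at byte offset 4. INVALID
Stream 4: error at byte offset 5. INVALID

Answer: no no no no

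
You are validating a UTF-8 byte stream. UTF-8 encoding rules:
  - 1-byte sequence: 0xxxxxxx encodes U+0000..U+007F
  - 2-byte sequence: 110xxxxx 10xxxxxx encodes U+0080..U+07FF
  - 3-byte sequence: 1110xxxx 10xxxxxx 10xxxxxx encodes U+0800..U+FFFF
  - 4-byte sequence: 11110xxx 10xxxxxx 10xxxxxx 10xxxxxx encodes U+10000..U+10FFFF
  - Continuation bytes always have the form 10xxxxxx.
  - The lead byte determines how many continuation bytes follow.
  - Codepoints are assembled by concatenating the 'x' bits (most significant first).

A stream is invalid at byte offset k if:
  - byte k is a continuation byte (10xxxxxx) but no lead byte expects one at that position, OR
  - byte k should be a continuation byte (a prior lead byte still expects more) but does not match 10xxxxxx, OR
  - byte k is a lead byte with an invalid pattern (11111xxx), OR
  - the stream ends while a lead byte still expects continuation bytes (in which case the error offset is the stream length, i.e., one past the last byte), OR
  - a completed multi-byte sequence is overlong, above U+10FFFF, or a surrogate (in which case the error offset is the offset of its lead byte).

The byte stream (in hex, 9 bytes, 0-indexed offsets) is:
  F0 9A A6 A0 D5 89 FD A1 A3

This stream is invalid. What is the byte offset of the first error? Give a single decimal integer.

Byte[0]=F0: 4-byte lead, need 3 cont bytes. acc=0x0
Byte[1]=9A: continuation. acc=(acc<<6)|0x1A=0x1A
Byte[2]=A6: continuation. acc=(acc<<6)|0x26=0x6A6
Byte[3]=A0: continuation. acc=(acc<<6)|0x20=0x1A9A0
Completed: cp=U+1A9A0 (starts at byte 0)
Byte[4]=D5: 2-byte lead, need 1 cont bytes. acc=0x15
Byte[5]=89: continuation. acc=(acc<<6)|0x09=0x549
Completed: cp=U+0549 (starts at byte 4)
Byte[6]=FD: INVALID lead byte (not 0xxx/110x/1110/11110)

Answer: 6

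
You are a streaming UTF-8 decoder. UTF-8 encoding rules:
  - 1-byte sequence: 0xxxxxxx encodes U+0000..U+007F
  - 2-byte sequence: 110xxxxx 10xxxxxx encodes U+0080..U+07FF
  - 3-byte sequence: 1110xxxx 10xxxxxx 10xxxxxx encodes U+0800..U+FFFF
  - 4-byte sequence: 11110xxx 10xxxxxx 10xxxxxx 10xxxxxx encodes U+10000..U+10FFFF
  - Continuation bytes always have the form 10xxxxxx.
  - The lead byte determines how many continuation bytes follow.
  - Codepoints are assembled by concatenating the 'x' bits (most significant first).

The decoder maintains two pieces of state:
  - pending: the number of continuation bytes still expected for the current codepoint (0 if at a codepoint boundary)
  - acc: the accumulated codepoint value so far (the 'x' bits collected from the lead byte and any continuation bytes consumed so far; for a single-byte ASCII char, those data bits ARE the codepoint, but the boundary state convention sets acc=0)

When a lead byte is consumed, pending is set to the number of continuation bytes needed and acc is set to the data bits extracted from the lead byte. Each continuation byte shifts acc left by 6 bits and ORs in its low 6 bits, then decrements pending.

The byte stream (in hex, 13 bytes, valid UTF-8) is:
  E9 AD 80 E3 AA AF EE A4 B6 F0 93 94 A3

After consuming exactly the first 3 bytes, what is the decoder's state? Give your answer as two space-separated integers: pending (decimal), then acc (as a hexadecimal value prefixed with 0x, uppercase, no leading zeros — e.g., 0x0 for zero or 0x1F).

Answer: 0 0x9B40

Derivation:
Byte[0]=E9: 3-byte lead. pending=2, acc=0x9
Byte[1]=AD: continuation. acc=(acc<<6)|0x2D=0x26D, pending=1
Byte[2]=80: continuation. acc=(acc<<6)|0x00=0x9B40, pending=0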